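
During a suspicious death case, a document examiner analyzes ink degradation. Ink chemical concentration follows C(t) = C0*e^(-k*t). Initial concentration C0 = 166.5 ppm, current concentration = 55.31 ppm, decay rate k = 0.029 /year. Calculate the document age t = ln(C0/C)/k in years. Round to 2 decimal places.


Document age estimation:
C0/C = 166.5 / 55.31 = 3.010306
ln(C0/C) = 1.102042
t = 1.102042 / 0.029 = 38.00 years

38.00


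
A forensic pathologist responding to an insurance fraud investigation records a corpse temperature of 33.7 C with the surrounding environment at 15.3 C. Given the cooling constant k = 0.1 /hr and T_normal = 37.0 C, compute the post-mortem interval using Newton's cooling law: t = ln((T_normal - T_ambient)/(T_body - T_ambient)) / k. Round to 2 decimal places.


Using Newton's law of cooling:
t = ln((T_normal - T_ambient) / (T_body - T_ambient)) / k
T_normal - T_ambient = 21.7
T_body - T_ambient = 18.4
Ratio = 1.179348
ln(ratio) = 0.164962
t = 0.164962 / 0.1 = 1.65 hours

1.65


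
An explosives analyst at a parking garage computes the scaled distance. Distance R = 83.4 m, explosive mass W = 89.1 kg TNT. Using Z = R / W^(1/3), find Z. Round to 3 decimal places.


Scaled distance calculation:
W^(1/3) = 89.1^(1/3) = 4.466417
Z = R / W^(1/3) = 83.4 / 4.466417
Z = 18.673 m/kg^(1/3)

18.673


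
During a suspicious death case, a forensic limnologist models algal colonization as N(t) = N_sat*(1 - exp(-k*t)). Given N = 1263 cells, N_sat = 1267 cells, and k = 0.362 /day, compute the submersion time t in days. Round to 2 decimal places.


PMSI from diatom colonization curve:
N / N_sat = 1263 / 1267 = 0.996843
1 - N/N_sat = 0.003157
ln(1 - N/N_sat) = -5.758133
t = -ln(1 - N/N_sat) / k = -(-5.758133) / 0.362 = 15.91 days

15.91


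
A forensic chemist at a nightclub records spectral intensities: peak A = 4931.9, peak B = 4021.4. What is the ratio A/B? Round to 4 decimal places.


Spectral peak ratio:
Peak A = 4931.9 counts
Peak B = 4021.4 counts
Ratio = 4931.9 / 4021.4 = 1.2264

1.2264


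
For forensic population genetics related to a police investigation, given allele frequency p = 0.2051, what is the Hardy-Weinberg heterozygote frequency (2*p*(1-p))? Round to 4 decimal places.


Hardy-Weinberg heterozygote frequency:
q = 1 - p = 1 - 0.2051 = 0.7949
2pq = 2 * 0.2051 * 0.7949 = 0.3261

0.3261


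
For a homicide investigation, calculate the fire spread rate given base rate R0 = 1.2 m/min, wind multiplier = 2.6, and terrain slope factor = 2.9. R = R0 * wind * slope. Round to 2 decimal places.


Fire spread rate calculation:
R = R0 * wind_factor * slope_factor
= 1.2 * 2.6 * 2.9
= 3.12 * 2.9
= 9.05 m/min

9.05


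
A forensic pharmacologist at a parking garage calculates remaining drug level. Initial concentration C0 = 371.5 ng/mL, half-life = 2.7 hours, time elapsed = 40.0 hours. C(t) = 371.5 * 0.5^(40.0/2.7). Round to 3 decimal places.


Drug concentration decay:
Number of half-lives = t / t_half = 40.0 / 2.7 = 14.814815
Decay factor = 0.5^14.814815 = 0.0000347
C(t) = 371.5 * 0.0000347 = 0.013 ng/mL

0.013


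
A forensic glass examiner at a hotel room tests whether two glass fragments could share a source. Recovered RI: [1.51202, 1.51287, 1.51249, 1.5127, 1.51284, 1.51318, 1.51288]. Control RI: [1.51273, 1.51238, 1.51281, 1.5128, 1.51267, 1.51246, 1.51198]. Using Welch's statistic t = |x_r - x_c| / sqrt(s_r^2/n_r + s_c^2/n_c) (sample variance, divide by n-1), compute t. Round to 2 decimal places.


Welch's t-criterion for glass RI comparison:
Recovered mean = sum / n_r = 10.58898 / 7 = 1.5127114
Control mean = sum / n_c = 10.58783 / 7 = 1.5125471
Recovered sample variance s_r^2 = 1.36148e-07
Control sample variance s_c^2 = 8.97905e-08
Welch SE (unpooled) = sqrt(s_r^2/n_r + s_c^2/n_c) = sqrt(1.94497e-08 + 1.28272e-08) = sqrt(3.22769e-08) = 0.000179658
|mean_r - mean_c| = 0.000164286
t = 0.000164286 / 0.000179658 = 0.91

0.91


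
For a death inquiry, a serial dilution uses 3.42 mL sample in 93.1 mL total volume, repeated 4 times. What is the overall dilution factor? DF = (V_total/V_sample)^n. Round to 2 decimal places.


Dilution factor calculation:
Single dilution = V_total / V_sample = 93.1 / 3.42 ≈ 27.222222
Number of dilutions = 4
Total DF = (93.1 / 3.42)^4 (full precision, rounded at the end) = 549154.19

549154.19


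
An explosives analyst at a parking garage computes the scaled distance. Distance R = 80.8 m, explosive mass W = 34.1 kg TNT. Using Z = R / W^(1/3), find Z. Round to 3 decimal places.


Scaled distance calculation:
W^(1/3) = 34.1^(1/3) = 3.242785
Z = R / W^(1/3) = 80.8 / 3.242785
Z = 24.917 m/kg^(1/3)

24.917


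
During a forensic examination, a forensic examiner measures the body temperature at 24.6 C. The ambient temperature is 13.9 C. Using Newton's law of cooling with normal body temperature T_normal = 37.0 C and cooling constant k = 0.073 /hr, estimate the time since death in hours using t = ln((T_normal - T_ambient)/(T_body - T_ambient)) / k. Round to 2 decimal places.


Using Newton's law of cooling:
t = ln((T_normal - T_ambient) / (T_body - T_ambient)) / k
T_normal - T_ambient = 23.1
T_body - T_ambient = 10.7
Ratio = 2.158879
ln(ratio) = 0.769589
t = 0.769589 / 0.073 = 10.54 hours

10.54


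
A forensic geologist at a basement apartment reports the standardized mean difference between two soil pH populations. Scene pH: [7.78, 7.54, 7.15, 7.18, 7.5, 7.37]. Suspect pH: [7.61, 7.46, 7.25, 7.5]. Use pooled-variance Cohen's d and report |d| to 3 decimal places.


Pooled-variance Cohen's d for soil pH comparison:
Scene mean = 44.52 / 6 = 7.42
Suspect mean = 29.82 / 4 = 7.455
Scene sample variance s_s^2 = 0.05668
Suspect sample variance s_c^2 = 0.0227
Pooled variance = ((n_s-1)*s_s^2 + (n_c-1)*s_c^2) / (n_s + n_c - 2) = 0.043938
Pooled SD = sqrt(0.043938) = 0.209614
Mean difference = -0.035
|d| = |-0.035| / 0.209614 = 0.167

0.167


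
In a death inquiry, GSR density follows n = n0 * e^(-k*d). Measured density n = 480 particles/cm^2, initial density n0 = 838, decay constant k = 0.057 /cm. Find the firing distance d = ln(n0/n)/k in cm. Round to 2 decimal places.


GSR distance calculation:
n0/n = 838 / 480 = 1.745833
ln(n0/n) = 0.557232
d = 0.557232 / 0.057 = 9.78 cm

9.78


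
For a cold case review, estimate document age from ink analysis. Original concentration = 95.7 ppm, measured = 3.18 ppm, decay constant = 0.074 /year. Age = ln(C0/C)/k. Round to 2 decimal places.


Document age estimation:
C0/C = 95.7 / 3.18 = 30.09434
ln(C0/C) = 3.404337
t = 3.404337 / 0.074 = 46.00 years

46.00


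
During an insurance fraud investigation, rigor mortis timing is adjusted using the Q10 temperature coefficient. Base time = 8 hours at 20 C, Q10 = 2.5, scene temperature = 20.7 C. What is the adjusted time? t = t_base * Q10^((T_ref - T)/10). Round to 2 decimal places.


Rigor mortis time adjustment:
Exponent = (T_ref - T_actual) / 10 = (20 - 20.7) / 10 = -0.07
Q10 factor = 2.5^-0.07 = 0.93787
t_adjusted = 8 * 0.93787 = 7.50 hours

7.50


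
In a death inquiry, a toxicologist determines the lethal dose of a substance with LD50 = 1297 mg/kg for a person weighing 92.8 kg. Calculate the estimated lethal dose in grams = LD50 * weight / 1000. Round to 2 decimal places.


Lethal dose calculation:
Lethal dose = LD50 * body_weight / 1000
= 1297 * 92.8 / 1000
= 120361.6 / 1000
= 120.36 g

120.36


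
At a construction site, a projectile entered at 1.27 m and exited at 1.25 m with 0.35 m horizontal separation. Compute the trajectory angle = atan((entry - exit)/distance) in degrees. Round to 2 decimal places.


Bullet trajectory angle:
Height difference = 1.27 - 1.25 = 0.02 m
angle = atan(0.02 / 0.35)
angle = atan(0.057143)
angle = 3.27 degrees

3.27


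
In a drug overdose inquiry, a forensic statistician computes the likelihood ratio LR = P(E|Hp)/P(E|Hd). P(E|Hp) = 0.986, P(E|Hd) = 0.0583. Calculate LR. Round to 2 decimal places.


Likelihood ratio calculation:
LR = P(E|Hp) / P(E|Hd)
LR = 0.986 / 0.0583
LR = 16.91

16.91


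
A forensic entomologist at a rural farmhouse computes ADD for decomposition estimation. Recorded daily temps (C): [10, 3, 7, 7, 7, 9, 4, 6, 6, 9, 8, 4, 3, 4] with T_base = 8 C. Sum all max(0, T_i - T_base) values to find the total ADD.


Computing ADD day by day:
Day 1: max(0, 10 - 8) = 2
Day 2: max(0, 3 - 8) = 0
Day 3: max(0, 7 - 8) = 0
Day 4: max(0, 7 - 8) = 0
Day 5: max(0, 7 - 8) = 0
Day 6: max(0, 9 - 8) = 1
Day 7: max(0, 4 - 8) = 0
Day 8: max(0, 6 - 8) = 0
Day 9: max(0, 6 - 8) = 0
Day 10: max(0, 9 - 8) = 1
Day 11: max(0, 8 - 8) = 0
Day 12: max(0, 4 - 8) = 0
Day 13: max(0, 3 - 8) = 0
Day 14: max(0, 4 - 8) = 0
Total ADD = 4

4


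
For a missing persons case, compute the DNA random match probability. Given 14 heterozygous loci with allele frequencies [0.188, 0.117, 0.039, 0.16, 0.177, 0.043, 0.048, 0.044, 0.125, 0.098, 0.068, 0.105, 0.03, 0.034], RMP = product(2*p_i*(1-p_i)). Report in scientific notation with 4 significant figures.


Computing RMP for 14 loci:
Locus 1: 2 * 0.188 * 0.812 = 0.305312
Locus 2: 2 * 0.117 * 0.883 = 0.206622
Locus 3: 2 * 0.039 * 0.961 = 0.074958
Locus 4: 2 * 0.16 * 0.84 = 0.2688
Locus 5: 2 * 0.177 * 0.823 = 0.291342
Locus 6: 2 * 0.043 * 0.957 = 0.082302
Locus 7: 2 * 0.048 * 0.952 = 0.091392
Locus 8: 2 * 0.044 * 0.956 = 0.084128
Locus 9: 2 * 0.125 * 0.875 = 0.21875
Locus 10: 2 * 0.098 * 0.902 = 0.176792
Locus 11: 2 * 0.068 * 0.932 = 0.126752
Locus 12: 2 * 0.105 * 0.895 = 0.18795
Locus 13: 2 * 0.03 * 0.97 = 0.0582
Locus 14: 2 * 0.034 * 0.966 = 0.065688
RMP = 8.254e-13

8.254e-13


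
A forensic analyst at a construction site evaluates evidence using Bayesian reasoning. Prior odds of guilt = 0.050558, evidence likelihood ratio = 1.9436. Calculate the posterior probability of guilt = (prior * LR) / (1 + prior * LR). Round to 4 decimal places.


Bayesian evidence evaluation:
Posterior odds = prior_odds * LR = 0.050558 * 1.9436 = 0.09826453
Posterior probability = posterior_odds / (1 + posterior_odds)
= 0.09826453 / (1 + 0.09826453)
= 0.09826453 / 1.09826453
= 0.0895

0.0895


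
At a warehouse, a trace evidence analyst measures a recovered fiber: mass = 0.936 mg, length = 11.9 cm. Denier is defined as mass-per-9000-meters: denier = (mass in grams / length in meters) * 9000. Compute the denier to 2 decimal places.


Denier calculation:
Mass in grams = 0.936 mg / 1000 = 0.000936 g
Length in meters = 11.9 cm / 100 = 0.119 m
Linear density = mass / length = 0.000936 / 0.119 = 0.00786555 g/m
Denier = (g/m) * 9000 = 0.00786555 * 9000 = 70.79

70.79


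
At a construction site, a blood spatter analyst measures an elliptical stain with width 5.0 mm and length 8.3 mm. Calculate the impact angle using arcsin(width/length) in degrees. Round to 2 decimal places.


Blood spatter impact angle calculation:
width / length = 5.0 / 8.3 = 0.60241
angle = arcsin(0.60241)
angle = 37.04 degrees

37.04


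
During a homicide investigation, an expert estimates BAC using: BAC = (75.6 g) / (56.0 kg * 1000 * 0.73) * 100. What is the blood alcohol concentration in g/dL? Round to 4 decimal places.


Applying the Widmark formula:
BAC = (dose_g / (body_wt * 1000 * r)) * 100
Denominator = 56.0 * 1000 * 0.73 = 40880
BAC = (75.6 / 40880) * 100
BAC = 0.1849 g/dL

0.1849


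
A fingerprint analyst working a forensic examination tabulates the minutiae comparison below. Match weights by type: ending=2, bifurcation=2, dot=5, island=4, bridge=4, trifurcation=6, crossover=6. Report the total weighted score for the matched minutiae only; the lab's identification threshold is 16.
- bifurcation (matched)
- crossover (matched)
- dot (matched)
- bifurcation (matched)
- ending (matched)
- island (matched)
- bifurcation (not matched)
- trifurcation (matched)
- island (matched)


Weighted minutiae match score:
  bifurcation: matched, +2 (running total 2)
  crossover: matched, +6 (running total 8)
  dot: matched, +5 (running total 13)
  bifurcation: matched, +2 (running total 15)
  ending: matched, +2 (running total 17)
  island: matched, +4 (running total 21)
  bifurcation: not matched, +0
  trifurcation: matched, +6 (running total 27)
  island: matched, +4 (running total 31)
Total score = 31
Threshold = 16; verdict = identification

31


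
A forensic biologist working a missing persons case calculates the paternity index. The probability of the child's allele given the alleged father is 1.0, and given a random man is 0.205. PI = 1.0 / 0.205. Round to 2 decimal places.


Paternity Index calculation:
PI = P(allele|father) / P(allele|random)
PI = 1.0 / 0.205
PI = 4.88

4.88


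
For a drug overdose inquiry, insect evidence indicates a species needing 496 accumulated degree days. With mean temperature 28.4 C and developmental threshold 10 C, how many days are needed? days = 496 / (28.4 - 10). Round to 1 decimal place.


Insect development time:
Effective temperature = avg_temp - T_base = 28.4 - 10 = 18.4 C
Days = ADD / effective_temp = 496 / 18.4 = 27.0 days

27.0


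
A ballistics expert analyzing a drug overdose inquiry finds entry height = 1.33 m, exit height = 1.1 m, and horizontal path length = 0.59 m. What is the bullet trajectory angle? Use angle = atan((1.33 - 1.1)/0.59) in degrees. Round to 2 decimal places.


Bullet trajectory angle:
Height difference = 1.33 - 1.1 = 0.23 m
angle = atan(0.23 / 0.59)
angle = atan(0.389831)
angle = 21.30 degrees

21.30


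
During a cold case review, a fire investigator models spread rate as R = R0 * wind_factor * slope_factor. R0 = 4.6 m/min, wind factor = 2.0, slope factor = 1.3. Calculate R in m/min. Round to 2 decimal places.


Fire spread rate calculation:
R = R0 * wind_factor * slope_factor
= 4.6 * 2.0 * 1.3
= 9.2 * 1.3
= 11.96 m/min

11.96


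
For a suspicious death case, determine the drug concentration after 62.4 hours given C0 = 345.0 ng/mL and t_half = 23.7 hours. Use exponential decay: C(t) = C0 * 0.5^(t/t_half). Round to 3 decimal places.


Drug concentration decay:
Number of half-lives = t / t_half = 62.4 / 23.7 = 2.632911
Decay factor = 0.5^2.632911 = 0.16121848
C(t) = 345.0 * 0.16121848 = 55.620 ng/mL

55.620


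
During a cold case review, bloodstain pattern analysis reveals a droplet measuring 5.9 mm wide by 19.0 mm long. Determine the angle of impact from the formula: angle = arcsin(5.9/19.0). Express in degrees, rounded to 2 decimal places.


Blood spatter impact angle calculation:
width / length = 5.9 / 19.0 = 0.310526
angle = arcsin(0.310526)
angle = 18.09 degrees

18.09


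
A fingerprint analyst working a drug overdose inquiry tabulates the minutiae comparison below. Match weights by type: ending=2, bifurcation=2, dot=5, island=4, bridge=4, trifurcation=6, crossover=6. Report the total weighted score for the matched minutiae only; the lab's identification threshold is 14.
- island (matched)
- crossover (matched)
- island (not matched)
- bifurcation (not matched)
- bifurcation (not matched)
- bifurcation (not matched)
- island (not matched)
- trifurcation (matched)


Weighted minutiae match score:
  island: matched, +4 (running total 4)
  crossover: matched, +6 (running total 10)
  island: not matched, +0
  bifurcation: not matched, +0
  bifurcation: not matched, +0
  bifurcation: not matched, +0
  island: not matched, +0
  trifurcation: matched, +6 (running total 16)
Total score = 16
Threshold = 14; verdict = identification

16


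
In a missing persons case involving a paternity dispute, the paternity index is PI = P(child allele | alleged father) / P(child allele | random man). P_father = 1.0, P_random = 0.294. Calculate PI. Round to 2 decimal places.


Paternity Index calculation:
PI = P(allele|father) / P(allele|random)
PI = 1.0 / 0.294
PI = 3.40

3.40


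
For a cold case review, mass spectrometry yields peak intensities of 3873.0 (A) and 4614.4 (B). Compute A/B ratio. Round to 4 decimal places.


Spectral peak ratio:
Peak A = 3873.0 counts
Peak B = 4614.4 counts
Ratio = 3873.0 / 4614.4 = 0.8393

0.8393


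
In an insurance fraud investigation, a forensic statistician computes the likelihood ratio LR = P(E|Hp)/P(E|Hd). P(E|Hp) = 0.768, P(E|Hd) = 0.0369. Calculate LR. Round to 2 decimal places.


Likelihood ratio calculation:
LR = P(E|Hp) / P(E|Hd)
LR = 0.768 / 0.0369
LR = 20.81

20.81


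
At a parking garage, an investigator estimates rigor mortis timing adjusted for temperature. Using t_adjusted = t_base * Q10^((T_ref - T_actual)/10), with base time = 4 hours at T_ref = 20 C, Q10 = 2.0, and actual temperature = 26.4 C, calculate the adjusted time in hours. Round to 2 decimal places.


Rigor mortis time adjustment:
Exponent = (T_ref - T_actual) / 10 = (20 - 26.4) / 10 = -0.64
Q10 factor = 2.0^-0.64 = 0.64171
t_adjusted = 4 * 0.64171 = 2.57 hours

2.57


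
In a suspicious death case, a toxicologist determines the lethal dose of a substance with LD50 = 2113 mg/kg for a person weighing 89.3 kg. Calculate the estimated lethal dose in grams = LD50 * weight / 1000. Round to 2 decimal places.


Lethal dose calculation:
Lethal dose = LD50 * body_weight / 1000
= 2113 * 89.3 / 1000
= 188690.9 / 1000
= 188.69 g

188.69


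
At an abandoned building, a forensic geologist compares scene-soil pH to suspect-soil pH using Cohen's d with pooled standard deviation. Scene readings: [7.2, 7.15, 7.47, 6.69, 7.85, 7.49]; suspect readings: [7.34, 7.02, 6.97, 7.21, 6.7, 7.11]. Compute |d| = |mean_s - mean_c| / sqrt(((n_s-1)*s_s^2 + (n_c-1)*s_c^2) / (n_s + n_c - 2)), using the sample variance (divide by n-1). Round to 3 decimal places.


Pooled-variance Cohen's d for soil pH comparison:
Scene mean = 43.85 / 6 = 7.308333
Suspect mean = 42.35 / 6 = 7.058333
Scene sample variance s_s^2 = 0.154337
Suspect sample variance s_c^2 = 0.048537
Pooled variance = ((n_s-1)*s_s^2 + (n_c-1)*s_c^2) / (n_s + n_c - 2) = 0.101437
Pooled SD = sqrt(0.101437) = 0.318492
Mean difference = 0.25
|d| = |0.25| / 0.318492 = 0.785

0.785


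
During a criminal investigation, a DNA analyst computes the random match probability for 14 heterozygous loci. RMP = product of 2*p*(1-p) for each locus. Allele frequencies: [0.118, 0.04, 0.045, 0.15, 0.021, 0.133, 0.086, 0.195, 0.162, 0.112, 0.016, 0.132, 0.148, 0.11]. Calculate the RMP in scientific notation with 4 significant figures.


Computing RMP for 14 loci:
Locus 1: 2 * 0.118 * 0.882 = 0.208152
Locus 2: 2 * 0.04 * 0.96 = 0.0768
Locus 3: 2 * 0.045 * 0.955 = 0.08595
Locus 4: 2 * 0.15 * 0.85 = 0.255
Locus 5: 2 * 0.021 * 0.979 = 0.041118
Locus 6: 2 * 0.133 * 0.867 = 0.230622
Locus 7: 2 * 0.086 * 0.914 = 0.157208
Locus 8: 2 * 0.195 * 0.805 = 0.31395
Locus 9: 2 * 0.162 * 0.838 = 0.271512
Locus 10: 2 * 0.112 * 0.888 = 0.198912
Locus 11: 2 * 0.016 * 0.984 = 0.031488
Locus 12: 2 * 0.132 * 0.868 = 0.229152
Locus 13: 2 * 0.148 * 0.852 = 0.252192
Locus 14: 2 * 0.11 * 0.89 = 0.1958
RMP = 3.155e-12

3.155e-12


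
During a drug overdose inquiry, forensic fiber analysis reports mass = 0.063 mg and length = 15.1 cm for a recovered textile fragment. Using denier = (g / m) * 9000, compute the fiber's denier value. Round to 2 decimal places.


Denier calculation:
Mass in grams = 0.063 mg / 1000 = 0.000063 g
Length in meters = 15.1 cm / 100 = 0.151 m
Linear density = mass / length = 0.000063 / 0.151 = 0.00041722 g/m
Denier = (g/m) * 9000 = 0.00041722 * 9000 = 3.75

3.75


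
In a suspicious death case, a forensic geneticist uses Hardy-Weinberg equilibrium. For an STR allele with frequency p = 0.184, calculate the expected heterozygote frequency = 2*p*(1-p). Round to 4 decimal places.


Hardy-Weinberg heterozygote frequency:
q = 1 - p = 1 - 0.184 = 0.816
2pq = 2 * 0.184 * 0.816 = 0.3003

0.3003


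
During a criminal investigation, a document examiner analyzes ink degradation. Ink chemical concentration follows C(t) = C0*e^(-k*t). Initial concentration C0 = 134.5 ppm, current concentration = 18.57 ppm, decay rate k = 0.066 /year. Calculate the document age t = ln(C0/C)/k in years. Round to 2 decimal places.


Document age estimation:
C0/C = 134.5 / 18.57 = 7.242865
ln(C0/C) = 1.980017
t = 1.980017 / 0.066 = 30.00 years

30.00


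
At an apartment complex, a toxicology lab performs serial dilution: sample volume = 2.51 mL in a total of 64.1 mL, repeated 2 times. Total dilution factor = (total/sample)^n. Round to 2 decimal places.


Dilution factor calculation:
Single dilution = V_total / V_sample = 64.1 / 2.51 ≈ 25.537849
Number of dilutions = 2
Total DF = (64.1 / 2.51)^2 (full precision, rounded at the end) = 652.18

652.18


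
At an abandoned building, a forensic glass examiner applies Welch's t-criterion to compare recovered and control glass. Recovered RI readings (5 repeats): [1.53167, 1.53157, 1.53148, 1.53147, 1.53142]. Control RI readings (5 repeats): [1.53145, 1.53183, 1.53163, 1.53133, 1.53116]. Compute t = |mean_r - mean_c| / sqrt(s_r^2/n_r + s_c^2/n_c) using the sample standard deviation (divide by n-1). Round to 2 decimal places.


Welch's t-criterion for glass RI comparison:
Recovered mean = sum / n_r = 7.65761 / 5 = 1.531522
Control mean = sum / n_c = 7.6574 / 5 = 1.53148
Recovered sample variance s_r^2 = 9.77e-09
Control sample variance s_c^2 = 6.77e-08
Welch SE (unpooled) = sqrt(s_r^2/n_r + s_c^2/n_c) = sqrt(1.954e-09 + 1.354e-08) = sqrt(1.5494e-08) = 0.000124475
|mean_r - mean_c| = 4.2e-05
t = 4.2e-05 / 0.000124475 = 0.34

0.34


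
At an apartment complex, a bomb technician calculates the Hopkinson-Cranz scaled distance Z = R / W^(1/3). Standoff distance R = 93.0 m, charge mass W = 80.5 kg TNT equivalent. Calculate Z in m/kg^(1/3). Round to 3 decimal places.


Scaled distance calculation:
W^(1/3) = 80.5^(1/3) = 4.317828
Z = R / W^(1/3) = 93.0 / 4.317828
Z = 21.539 m/kg^(1/3)

21.539


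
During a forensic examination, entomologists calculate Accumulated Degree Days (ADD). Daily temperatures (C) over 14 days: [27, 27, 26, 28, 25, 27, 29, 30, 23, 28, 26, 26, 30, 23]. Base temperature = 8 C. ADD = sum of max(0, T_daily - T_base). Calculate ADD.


Computing ADD day by day:
Day 1: max(0, 27 - 8) = 19
Day 2: max(0, 27 - 8) = 19
Day 3: max(0, 26 - 8) = 18
Day 4: max(0, 28 - 8) = 20
Day 5: max(0, 25 - 8) = 17
Day 6: max(0, 27 - 8) = 19
Day 7: max(0, 29 - 8) = 21
Day 8: max(0, 30 - 8) = 22
Day 9: max(0, 23 - 8) = 15
Day 10: max(0, 28 - 8) = 20
Day 11: max(0, 26 - 8) = 18
Day 12: max(0, 26 - 8) = 18
Day 13: max(0, 30 - 8) = 22
Day 14: max(0, 23 - 8) = 15
Total ADD = 263

263


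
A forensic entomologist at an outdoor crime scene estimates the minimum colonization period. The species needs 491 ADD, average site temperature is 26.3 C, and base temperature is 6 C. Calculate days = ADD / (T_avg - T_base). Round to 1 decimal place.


Insect development time:
Effective temperature = avg_temp - T_base = 26.3 - 6 = 20.3 C
Days = ADD / effective_temp = 491 / 20.3 = 24.2 days

24.2


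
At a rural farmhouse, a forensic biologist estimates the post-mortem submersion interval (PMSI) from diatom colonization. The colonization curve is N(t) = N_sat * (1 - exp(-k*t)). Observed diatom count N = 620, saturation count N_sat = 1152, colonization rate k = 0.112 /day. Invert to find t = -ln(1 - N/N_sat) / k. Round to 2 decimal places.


PMSI from diatom colonization curve:
N / N_sat = 620 / 1152 = 0.538194
1 - N/N_sat = 0.461806
ln(1 - N/N_sat) = -0.77261
t = -ln(1 - N/N_sat) / k = -(-0.77261) / 0.112 = 6.90 days

6.90


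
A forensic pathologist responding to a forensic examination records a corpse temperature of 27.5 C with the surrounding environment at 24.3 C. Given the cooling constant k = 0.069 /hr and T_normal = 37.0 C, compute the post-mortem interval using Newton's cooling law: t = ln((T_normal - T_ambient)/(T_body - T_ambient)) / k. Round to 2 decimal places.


Using Newton's law of cooling:
t = ln((T_normal - T_ambient) / (T_body - T_ambient)) / k
T_normal - T_ambient = 12.7
T_body - T_ambient = 3.2
Ratio = 3.96875
ln(ratio) = 1.378451
t = 1.378451 / 0.069 = 19.98 hours

19.98


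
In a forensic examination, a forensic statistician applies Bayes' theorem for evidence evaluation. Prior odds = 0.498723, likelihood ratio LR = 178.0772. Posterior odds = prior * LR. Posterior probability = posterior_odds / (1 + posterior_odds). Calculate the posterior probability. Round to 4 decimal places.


Bayesian evidence evaluation:
Posterior odds = prior_odds * LR = 0.498723 * 178.0772 = 88.8112
Posterior probability = posterior_odds / (1 + posterior_odds)
= 88.8112 / (1 + 88.8112)
= 88.8112 / 89.8112
= 0.9889

0.9889


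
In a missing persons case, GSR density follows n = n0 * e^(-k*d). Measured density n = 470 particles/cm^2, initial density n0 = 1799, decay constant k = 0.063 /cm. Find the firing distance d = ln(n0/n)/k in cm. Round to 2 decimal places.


GSR distance calculation:
n0/n = 1799 / 470 = 3.82766
ln(n0/n) = 1.342254
d = 1.342254 / 0.063 = 21.31 cm

21.31


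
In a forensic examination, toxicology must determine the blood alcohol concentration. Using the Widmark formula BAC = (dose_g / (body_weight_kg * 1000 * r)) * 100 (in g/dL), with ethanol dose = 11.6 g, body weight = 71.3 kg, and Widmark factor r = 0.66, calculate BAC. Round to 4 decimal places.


Applying the Widmark formula:
BAC = (dose_g / (body_wt * 1000 * r)) * 100
Denominator = 71.3 * 1000 * 0.66 = 47058
BAC = (11.6 / 47058) * 100
BAC = 0.0247 g/dL

0.0247


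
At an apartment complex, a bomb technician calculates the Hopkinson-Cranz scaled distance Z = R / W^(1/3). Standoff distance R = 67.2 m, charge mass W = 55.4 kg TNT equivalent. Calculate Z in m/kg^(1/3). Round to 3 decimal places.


Scaled distance calculation:
W^(1/3) = 55.4^(1/3) = 3.812149
Z = R / W^(1/3) = 67.2 / 3.812149
Z = 17.628 m/kg^(1/3)

17.628


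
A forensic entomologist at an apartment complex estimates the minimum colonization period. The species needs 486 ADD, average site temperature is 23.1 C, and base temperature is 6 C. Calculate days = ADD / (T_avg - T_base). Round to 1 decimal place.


Insect development time:
Effective temperature = avg_temp - T_base = 23.1 - 6 = 17.1 C
Days = ADD / effective_temp = 486 / 17.1 = 28.4 days

28.4


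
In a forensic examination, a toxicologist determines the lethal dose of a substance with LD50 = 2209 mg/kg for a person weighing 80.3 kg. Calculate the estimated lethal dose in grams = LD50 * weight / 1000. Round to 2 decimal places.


Lethal dose calculation:
Lethal dose = LD50 * body_weight / 1000
= 2209 * 80.3 / 1000
= 177382.7 / 1000
= 177.38 g

177.38


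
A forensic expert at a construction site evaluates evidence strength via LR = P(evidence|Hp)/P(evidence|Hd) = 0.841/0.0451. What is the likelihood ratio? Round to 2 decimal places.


Likelihood ratio calculation:
LR = P(E|Hp) / P(E|Hd)
LR = 0.841 / 0.0451
LR = 18.65

18.65


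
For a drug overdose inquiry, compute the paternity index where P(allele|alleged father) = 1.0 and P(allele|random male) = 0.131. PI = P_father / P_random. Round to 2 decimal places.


Paternity Index calculation:
PI = P(allele|father) / P(allele|random)
PI = 1.0 / 0.131
PI = 7.63

7.63


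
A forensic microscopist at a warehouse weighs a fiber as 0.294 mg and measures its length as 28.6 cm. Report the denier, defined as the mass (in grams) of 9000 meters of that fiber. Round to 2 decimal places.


Denier calculation:
Mass in grams = 0.294 mg / 1000 = 0.000294 g
Length in meters = 28.6 cm / 100 = 0.286 m
Linear density = mass / length = 0.000294 / 0.286 = 0.00102797 g/m
Denier = (g/m) * 9000 = 0.00102797 * 9000 = 9.25

9.25


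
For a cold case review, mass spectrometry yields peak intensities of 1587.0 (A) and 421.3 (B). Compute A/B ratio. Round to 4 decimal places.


Spectral peak ratio:
Peak A = 1587.0 counts
Peak B = 421.3 counts
Ratio = 1587.0 / 421.3 = 3.7669

3.7669


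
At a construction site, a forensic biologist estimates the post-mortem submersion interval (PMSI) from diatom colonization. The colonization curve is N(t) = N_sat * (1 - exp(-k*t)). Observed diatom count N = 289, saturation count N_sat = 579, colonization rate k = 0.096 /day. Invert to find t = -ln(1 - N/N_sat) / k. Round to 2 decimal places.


PMSI from diatom colonization curve:
N / N_sat = 289 / 579 = 0.499136
1 - N/N_sat = 0.500864
ln(1 - N/N_sat) = -0.691421
t = -ln(1 - N/N_sat) / k = -(-0.691421) / 0.096 = 7.20 days

7.20


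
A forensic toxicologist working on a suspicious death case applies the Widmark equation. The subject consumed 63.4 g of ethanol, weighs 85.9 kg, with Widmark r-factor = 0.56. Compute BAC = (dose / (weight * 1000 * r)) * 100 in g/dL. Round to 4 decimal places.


Applying the Widmark formula:
BAC = (dose_g / (body_wt * 1000 * r)) * 100
Denominator = 85.9 * 1000 * 0.56 = 48104
BAC = (63.4 / 48104) * 100
BAC = 0.1318 g/dL

0.1318


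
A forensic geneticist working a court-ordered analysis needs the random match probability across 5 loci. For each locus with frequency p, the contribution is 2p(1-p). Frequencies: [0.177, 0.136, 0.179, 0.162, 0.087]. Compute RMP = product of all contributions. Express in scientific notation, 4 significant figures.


Computing RMP for 5 loci:
Locus 1: 2 * 0.177 * 0.823 = 0.291342
Locus 2: 2 * 0.136 * 0.864 = 0.235008
Locus 3: 2 * 0.179 * 0.821 = 0.293918
Locus 4: 2 * 0.162 * 0.838 = 0.271512
Locus 5: 2 * 0.087 * 0.913 = 0.158862
RMP = 8.680e-04

8.680e-04


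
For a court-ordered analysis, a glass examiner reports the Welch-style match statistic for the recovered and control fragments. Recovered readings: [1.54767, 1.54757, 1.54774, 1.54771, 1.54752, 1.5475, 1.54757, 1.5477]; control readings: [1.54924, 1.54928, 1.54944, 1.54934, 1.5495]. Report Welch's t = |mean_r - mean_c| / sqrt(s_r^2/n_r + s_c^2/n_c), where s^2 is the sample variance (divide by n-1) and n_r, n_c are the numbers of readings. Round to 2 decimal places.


Welch's t-criterion for glass RI comparison:
Recovered mean = sum / n_r = 12.38098 / 8 = 1.5476225
Control mean = sum / n_c = 7.7468 / 5 = 1.54936
Recovered sample variance s_r^2 = 8.67857e-09
Control sample variance s_c^2 = 1.18e-08
Welch SE (unpooled) = sqrt(s_r^2/n_r + s_c^2/n_c) = sqrt(1.08482e-09 + 2.36e-09) = sqrt(3.44482e-09) = 5.86926e-05
|mean_r - mean_c| = 0.0017375
t = 0.0017375 / 5.86926e-05 = 29.60

29.60


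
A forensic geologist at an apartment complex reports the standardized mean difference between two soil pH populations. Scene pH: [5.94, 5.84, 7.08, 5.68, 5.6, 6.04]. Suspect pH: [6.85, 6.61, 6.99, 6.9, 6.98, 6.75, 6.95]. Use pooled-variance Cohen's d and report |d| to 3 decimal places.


Pooled-variance Cohen's d for soil pH comparison:
Scene mean = 36.18 / 6 = 6.03
Suspect mean = 48.03 / 7 = 6.861429
Scene sample variance s_s^2 = 0.29084
Suspect sample variance s_c^2 = 0.019281
Pooled variance = ((n_s-1)*s_s^2 + (n_c-1)*s_c^2) / (n_s + n_c - 2) = 0.142717
Pooled SD = sqrt(0.142717) = 0.377779
Mean difference = -0.831429
|d| = |-0.831429| / 0.377779 = 2.201

2.201


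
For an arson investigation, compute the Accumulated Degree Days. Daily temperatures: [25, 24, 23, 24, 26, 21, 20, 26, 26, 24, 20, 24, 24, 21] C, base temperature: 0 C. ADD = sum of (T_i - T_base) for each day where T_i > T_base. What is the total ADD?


Computing ADD day by day:
Day 1: max(0, 25 - 0) = 25
Day 2: max(0, 24 - 0) = 24
Day 3: max(0, 23 - 0) = 23
Day 4: max(0, 24 - 0) = 24
Day 5: max(0, 26 - 0) = 26
Day 6: max(0, 21 - 0) = 21
Day 7: max(0, 20 - 0) = 20
Day 8: max(0, 26 - 0) = 26
Day 9: max(0, 26 - 0) = 26
Day 10: max(0, 24 - 0) = 24
Day 11: max(0, 20 - 0) = 20
Day 12: max(0, 24 - 0) = 24
Day 13: max(0, 24 - 0) = 24
Day 14: max(0, 21 - 0) = 21
Total ADD = 328

328


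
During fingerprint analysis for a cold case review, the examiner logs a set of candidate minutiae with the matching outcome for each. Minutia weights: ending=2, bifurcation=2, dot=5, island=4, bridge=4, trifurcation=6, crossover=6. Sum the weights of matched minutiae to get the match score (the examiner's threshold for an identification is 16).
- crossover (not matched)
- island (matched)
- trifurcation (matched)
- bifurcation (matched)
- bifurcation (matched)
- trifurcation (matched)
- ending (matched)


Weighted minutiae match score:
  crossover: not matched, +0
  island: matched, +4 (running total 4)
  trifurcation: matched, +6 (running total 10)
  bifurcation: matched, +2 (running total 12)
  bifurcation: matched, +2 (running total 14)
  trifurcation: matched, +6 (running total 20)
  ending: matched, +2 (running total 22)
Total score = 22
Threshold = 16; verdict = identification

22


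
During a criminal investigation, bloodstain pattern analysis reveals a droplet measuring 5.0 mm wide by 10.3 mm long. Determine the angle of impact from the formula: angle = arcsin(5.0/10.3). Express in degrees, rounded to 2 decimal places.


Blood spatter impact angle calculation:
width / length = 5.0 / 10.3 = 0.485437
angle = arcsin(0.485437)
angle = 29.04 degrees

29.04


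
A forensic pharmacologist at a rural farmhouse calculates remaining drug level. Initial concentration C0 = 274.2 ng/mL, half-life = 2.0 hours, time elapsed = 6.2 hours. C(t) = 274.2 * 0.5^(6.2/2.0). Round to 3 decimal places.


Drug concentration decay:
Number of half-lives = t / t_half = 6.2 / 2.0 = 3.1
Decay factor = 0.5^3.1 = 0.11662912
C(t) = 274.2 * 0.11662912 = 31.980 ng/mL

31.980


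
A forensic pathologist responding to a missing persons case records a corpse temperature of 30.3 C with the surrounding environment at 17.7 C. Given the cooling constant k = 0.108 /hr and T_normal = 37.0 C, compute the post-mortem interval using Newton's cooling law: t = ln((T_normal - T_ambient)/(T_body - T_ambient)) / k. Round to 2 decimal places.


Using Newton's law of cooling:
t = ln((T_normal - T_ambient) / (T_body - T_ambient)) / k
T_normal - T_ambient = 19.3
T_body - T_ambient = 12.6
Ratio = 1.531746
ln(ratio) = 0.426408
t = 0.426408 / 0.108 = 3.95 hours

3.95


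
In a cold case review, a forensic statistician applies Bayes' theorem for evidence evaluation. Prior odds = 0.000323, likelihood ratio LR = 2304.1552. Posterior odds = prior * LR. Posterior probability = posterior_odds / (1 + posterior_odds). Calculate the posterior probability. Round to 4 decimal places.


Bayesian evidence evaluation:
Posterior odds = prior_odds * LR = 0.000323 * 2304.1552 = 0.7442421
Posterior probability = posterior_odds / (1 + posterior_odds)
= 0.7442421 / (1 + 0.7442421)
= 0.7442421 / 1.7442421
= 0.4267

0.4267


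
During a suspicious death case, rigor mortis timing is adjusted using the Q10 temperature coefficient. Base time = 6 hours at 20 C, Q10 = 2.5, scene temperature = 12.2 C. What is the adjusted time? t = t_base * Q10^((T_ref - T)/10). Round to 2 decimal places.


Rigor mortis time adjustment:
Exponent = (T_ref - T_actual) / 10 = (20 - 12.2) / 10 = 0.78
Q10 factor = 2.5^0.78 = 2.04359
t_adjusted = 6 * 2.04359 = 12.26 hours

12.26


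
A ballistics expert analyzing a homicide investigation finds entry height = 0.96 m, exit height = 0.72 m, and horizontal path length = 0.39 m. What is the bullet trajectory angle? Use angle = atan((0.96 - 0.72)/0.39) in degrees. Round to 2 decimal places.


Bullet trajectory angle:
Height difference = 0.96 - 0.72 = 0.24 m
angle = atan(0.24 / 0.39)
angle = atan(0.615385)
angle = 31.61 degrees

31.61


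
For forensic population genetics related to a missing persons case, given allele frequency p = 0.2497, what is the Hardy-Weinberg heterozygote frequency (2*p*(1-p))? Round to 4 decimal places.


Hardy-Weinberg heterozygote frequency:
q = 1 - p = 1 - 0.2497 = 0.7503
2pq = 2 * 0.2497 * 0.7503 = 0.3747

0.3747


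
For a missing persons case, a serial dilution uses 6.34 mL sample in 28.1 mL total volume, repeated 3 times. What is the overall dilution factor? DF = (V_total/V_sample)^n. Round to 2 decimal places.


Dilution factor calculation:
Single dilution = V_total / V_sample = 28.1 / 6.34 ≈ 4.432177
Number of dilutions = 3
Total DF = (28.1 / 6.34)^3 (full precision, rounded at the end) = 87.07

87.07


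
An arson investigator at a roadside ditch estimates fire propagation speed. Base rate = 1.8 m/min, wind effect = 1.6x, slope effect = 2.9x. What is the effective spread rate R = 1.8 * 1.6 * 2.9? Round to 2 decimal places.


Fire spread rate calculation:
R = R0 * wind_factor * slope_factor
= 1.8 * 1.6 * 2.9
= 2.88 * 2.9
= 8.35 m/min

8.35


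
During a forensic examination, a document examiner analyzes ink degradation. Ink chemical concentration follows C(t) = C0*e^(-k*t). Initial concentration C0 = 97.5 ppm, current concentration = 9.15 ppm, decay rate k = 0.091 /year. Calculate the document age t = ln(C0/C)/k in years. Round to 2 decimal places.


Document age estimation:
C0/C = 97.5 / 9.15 = 10.655738
ln(C0/C) = 2.366099
t = 2.366099 / 0.091 = 26.00 years

26.00


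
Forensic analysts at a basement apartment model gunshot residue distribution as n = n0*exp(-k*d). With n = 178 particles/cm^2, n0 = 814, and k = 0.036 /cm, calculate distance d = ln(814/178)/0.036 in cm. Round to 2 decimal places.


GSR distance calculation:
n0/n = 814 / 178 = 4.573034
ln(n0/n) = 1.520177
d = 1.520177 / 0.036 = 42.23 cm

42.23


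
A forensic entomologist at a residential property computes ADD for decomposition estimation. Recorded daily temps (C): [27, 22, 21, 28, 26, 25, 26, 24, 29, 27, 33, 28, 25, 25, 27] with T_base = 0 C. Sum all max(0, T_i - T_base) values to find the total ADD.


Computing ADD day by day:
Day 1: max(0, 27 - 0) = 27
Day 2: max(0, 22 - 0) = 22
Day 3: max(0, 21 - 0) = 21
Day 4: max(0, 28 - 0) = 28
Day 5: max(0, 26 - 0) = 26
Day 6: max(0, 25 - 0) = 25
Day 7: max(0, 26 - 0) = 26
Day 8: max(0, 24 - 0) = 24
Day 9: max(0, 29 - 0) = 29
Day 10: max(0, 27 - 0) = 27
Day 11: max(0, 33 - 0) = 33
Day 12: max(0, 28 - 0) = 28
Day 13: max(0, 25 - 0) = 25
Day 14: max(0, 25 - 0) = 25
Day 15: max(0, 27 - 0) = 27
Total ADD = 393

393


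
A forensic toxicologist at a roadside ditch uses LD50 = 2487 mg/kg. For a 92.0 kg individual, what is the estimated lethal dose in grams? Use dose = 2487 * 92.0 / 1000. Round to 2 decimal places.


Lethal dose calculation:
Lethal dose = LD50 * body_weight / 1000
= 2487 * 92.0 / 1000
= 228804 / 1000
= 228.80 g

228.80


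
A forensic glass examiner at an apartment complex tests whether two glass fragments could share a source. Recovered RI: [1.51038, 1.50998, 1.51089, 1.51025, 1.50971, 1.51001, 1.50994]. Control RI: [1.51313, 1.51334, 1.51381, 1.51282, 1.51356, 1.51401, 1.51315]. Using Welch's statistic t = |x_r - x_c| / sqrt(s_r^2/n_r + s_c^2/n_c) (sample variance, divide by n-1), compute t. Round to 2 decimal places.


Welch's t-criterion for glass RI comparison:
Recovered mean = sum / n_r = 10.57116 / 7 = 1.5101657
Control mean = sum / n_c = 10.59382 / 7 = 1.5134029
Recovered sample variance s_r^2 = 1.49162e-07
Control sample variance s_c^2 = 1.73524e-07
Welch SE (unpooled) = sqrt(s_r^2/n_r + s_c^2/n_c) = sqrt(2.13088e-08 + 2.47891e-08) = sqrt(4.60979e-08) = 0.000214704
|mean_r - mean_c| = 0.00323714
t = 0.00323714 / 0.000214704 = 15.08

15.08


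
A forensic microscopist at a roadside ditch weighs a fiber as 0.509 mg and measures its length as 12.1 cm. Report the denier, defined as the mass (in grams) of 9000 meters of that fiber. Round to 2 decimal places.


Denier calculation:
Mass in grams = 0.509 mg / 1000 = 0.000509 g
Length in meters = 12.1 cm / 100 = 0.121 m
Linear density = mass / length = 0.000509 / 0.121 = 0.00420661 g/m
Denier = (g/m) * 9000 = 0.00420661 * 9000 = 37.86

37.86


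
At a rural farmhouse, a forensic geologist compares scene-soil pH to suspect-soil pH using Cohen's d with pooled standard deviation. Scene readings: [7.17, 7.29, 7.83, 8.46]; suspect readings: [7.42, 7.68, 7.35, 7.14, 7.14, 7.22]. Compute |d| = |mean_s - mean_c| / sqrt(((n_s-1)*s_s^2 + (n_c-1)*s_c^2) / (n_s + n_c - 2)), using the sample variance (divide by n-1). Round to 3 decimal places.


Pooled-variance Cohen's d for soil pH comparison:
Scene mean = 30.75 / 4 = 7.6875
Suspect mean = 43.95 / 6 = 7.325
Scene sample variance s_s^2 = 0.347625
Suspect sample variance s_c^2 = 0.04303
Pooled variance = ((n_s-1)*s_s^2 + (n_c-1)*s_c^2) / (n_s + n_c - 2) = 0.157253
Pooled SD = sqrt(0.157253) = 0.396551
Mean difference = 0.3625
|d| = |0.3625| / 0.396551 = 0.914

0.914
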